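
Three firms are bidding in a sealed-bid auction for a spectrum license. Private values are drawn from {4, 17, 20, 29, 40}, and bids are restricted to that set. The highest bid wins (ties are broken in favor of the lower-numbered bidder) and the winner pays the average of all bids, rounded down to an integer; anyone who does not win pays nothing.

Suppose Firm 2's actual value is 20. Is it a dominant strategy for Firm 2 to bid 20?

Consider the case where Firm 1 bids 4 and Firm 3 bids 4.
Truthful bid 20: wins, pays 9, utility 20 - 9 = 11.
Bid 17 instead: wins, pays 8, utility 20 - 8 = 12.
Since 12 > 11, bidding 17 is strictly better here, so truthful bidding is not dominant.

No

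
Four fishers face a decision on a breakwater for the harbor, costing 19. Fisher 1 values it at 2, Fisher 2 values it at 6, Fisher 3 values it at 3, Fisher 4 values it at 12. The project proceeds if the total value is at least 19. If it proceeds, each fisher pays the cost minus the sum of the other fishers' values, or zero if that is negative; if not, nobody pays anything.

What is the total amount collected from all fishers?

10

Total value 23 ≥ cost 19, so it is built.
Fisher 1: others sum to 21; max(0, 19 - 21) = 0.
Fisher 2: others sum to 17; max(0, 19 - 17) = 2.
Fisher 3: others sum to 20; max(0, 19 - 20) = 0.
Fisher 4: others sum to 11; max(0, 19 - 11) = 8.
Total collected = 0 + 2 + 0 + 8 = 10.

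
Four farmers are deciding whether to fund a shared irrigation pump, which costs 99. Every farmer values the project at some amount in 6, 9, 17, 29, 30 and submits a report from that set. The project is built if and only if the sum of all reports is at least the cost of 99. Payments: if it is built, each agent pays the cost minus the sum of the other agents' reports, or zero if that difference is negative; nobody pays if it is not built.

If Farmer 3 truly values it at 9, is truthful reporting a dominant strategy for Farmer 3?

Yes

Check each profile of the others' reports and compare truth against every alternative report.
Others report (6, 6, 6): truth gives 0, best alternative gives 0.
Others report (6, 6, 9): truth gives 0, best alternative gives 0.
Others report (6, 6, 17): truth gives 0, best alternative gives 0.
Others report (6, 6, 29): truth gives 0, best alternative gives 0.
Others report (6, 6, 30): truth gives 0, best alternative gives 0.
Others report (6, 9, 6): truth gives 0, best alternative gives 0.
(Remaining 119 profiles checked similarly; truth is weakly best in each.)
In every case the truthful report is at least as good as any alternative, so it is a dominant strategy.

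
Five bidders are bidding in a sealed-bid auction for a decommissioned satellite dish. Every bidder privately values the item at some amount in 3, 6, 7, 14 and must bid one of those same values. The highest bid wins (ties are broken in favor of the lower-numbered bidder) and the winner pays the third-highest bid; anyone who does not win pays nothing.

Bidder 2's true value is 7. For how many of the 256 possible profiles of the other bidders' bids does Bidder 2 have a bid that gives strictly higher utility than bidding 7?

32

Others bid (3, 3, 3, 14): truth gives 0; bid 14 gives 4 > 0. Violating.
Others bid (3, 3, 6, 14): truth gives 0; bid 14 gives 1 > 0. Violating.
Others bid (3, 3, 14, 3): truth gives 0; bid 14 gives 4 > 0. Violating.
Others bid (3, 3, 14, 6): truth gives 0; bid 14 gives 1 > 0. Violating.
Others bid (3, 3, 3, 3): truth gives 4; no alternative beats it.
Others bid (3, 3, 3, 6): truth gives 4; no alternative beats it.
(Checking all 256 profiles: 32 have a profitable deviation, 224 do not.)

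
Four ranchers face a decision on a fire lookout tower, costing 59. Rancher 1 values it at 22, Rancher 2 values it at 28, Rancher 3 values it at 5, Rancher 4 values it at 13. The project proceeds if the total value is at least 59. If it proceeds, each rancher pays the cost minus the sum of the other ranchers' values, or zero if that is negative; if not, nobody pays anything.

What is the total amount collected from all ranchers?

36

Total value 68 ≥ cost 59, so it is built.
Rancher 1: others sum to 46; max(0, 59 - 46) = 13.
Rancher 2: others sum to 40; max(0, 59 - 40) = 19.
Rancher 3: others sum to 63; max(0, 59 - 63) = 0.
Rancher 4: others sum to 55; max(0, 59 - 55) = 4.
Total collected = 13 + 19 + 0 + 4 = 36.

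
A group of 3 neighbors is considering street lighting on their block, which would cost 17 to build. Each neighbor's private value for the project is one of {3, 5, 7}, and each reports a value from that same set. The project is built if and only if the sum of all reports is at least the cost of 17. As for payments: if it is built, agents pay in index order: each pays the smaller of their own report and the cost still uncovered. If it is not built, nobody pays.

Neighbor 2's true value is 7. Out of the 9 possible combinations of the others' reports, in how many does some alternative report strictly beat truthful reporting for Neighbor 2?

Others report (5, 7): truth gives 0; report 5 gives 2 > 0. Violating.
Others report (7, 5): truth gives 0; report 5 gives 2 > 0. Violating.
Others report (7, 7): truth gives 0; report 3 gives 4 > 0. Violating.
Others report (3, 3): truth gives 0; no alternative beats it.
Others report (3, 5): truth gives 0; no alternative beats it.
(Checking all 9 profiles: 3 have a profitable deviation, 6 do not.)

3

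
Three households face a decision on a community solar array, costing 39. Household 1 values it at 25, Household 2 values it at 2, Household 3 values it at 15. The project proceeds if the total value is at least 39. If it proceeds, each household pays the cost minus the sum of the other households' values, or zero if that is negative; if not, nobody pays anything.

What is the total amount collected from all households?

Total value 42 ≥ cost 39, so it is built.
Household 1: others sum to 17; max(0, 39 - 17) = 22.
Household 2: others sum to 40; max(0, 39 - 40) = 0.
Household 3: others sum to 27; max(0, 39 - 27) = 12.
Total collected = 22 + 0 + 12 = 34.

34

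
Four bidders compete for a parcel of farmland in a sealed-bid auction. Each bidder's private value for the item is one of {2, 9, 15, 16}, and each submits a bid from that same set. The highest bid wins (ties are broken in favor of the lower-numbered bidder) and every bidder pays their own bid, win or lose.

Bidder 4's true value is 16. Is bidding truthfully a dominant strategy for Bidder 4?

Consider the case where Bidder 1 bids 2, Bidder 2 bids 2 and Bidder 3 bids 2.
Truthful bid 16: wins, pays 16, utility 16 - 16 = 0.
Bid 9 instead: wins, pays 9, utility 16 - 9 = 7.
Since 7 > 0, bidding 9 is strictly better here, so truthful bidding is not dominant.

No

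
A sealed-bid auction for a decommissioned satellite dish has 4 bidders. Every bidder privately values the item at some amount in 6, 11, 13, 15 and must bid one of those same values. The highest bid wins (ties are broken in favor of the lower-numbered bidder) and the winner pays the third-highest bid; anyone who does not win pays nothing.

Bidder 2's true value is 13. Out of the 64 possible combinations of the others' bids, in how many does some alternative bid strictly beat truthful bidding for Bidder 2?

12

Others bid (6, 6, 15): truth gives 0; bid 15 gives 7 > 0. Violating.
Others bid (6, 11, 15): truth gives 0; bid 15 gives 2 > 0. Violating.
Others bid (6, 15, 6): truth gives 0; bid 15 gives 7 > 0. Violating.
Others bid (6, 15, 11): truth gives 0; bid 15 gives 2 > 0. Violating.
Others bid (6, 6, 6): truth gives 7; no alternative beats it.
Others bid (6, 6, 11): truth gives 7; no alternative beats it.
(Checking all 64 profiles: 12 have a profitable deviation, 52 do not.)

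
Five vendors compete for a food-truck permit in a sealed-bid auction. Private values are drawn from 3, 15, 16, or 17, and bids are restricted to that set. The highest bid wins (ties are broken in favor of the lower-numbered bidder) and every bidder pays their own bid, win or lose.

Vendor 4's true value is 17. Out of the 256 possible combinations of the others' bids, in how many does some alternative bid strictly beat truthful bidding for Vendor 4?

172

Others bid (3, 3, 3, 3): truth gives 0; bid 15 gives 2 > 0. Violating.
Others bid (3, 3, 3, 15): truth gives 0; bid 15 gives 2 > 0. Violating.
Others bid (3, 3, 3, 16): truth gives 0; bid 16 gives 1 > 0. Violating.
Others bid (3, 3, 15, 3): truth gives 0; bid 16 gives 1 > 0. Violating.
Others bid (3, 3, 3, 17): truth gives 0; no alternative beats it.
Others bid (3, 3, 15, 17): truth gives 0; no alternative beats it.
(Checking all 256 profiles: 172 have a profitable deviation, 84 do not.)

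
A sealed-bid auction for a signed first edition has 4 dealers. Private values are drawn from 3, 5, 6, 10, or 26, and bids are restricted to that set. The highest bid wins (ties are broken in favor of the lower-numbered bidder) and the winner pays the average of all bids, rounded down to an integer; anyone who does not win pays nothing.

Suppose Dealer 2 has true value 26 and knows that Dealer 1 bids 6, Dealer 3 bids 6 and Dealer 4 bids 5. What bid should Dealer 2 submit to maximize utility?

Bid 3: loses, pays 0, utility 0.
Bid 5: loses, pays 0, utility 0.
Bid 6: loses, pays 0, utility 0.
Bid 10: wins, pays 6, utility 26 - 6 = 20.
Bid 26: wins, pays 10, utility 26 - 10 = 16.
The best choice is 10 with utility 20.

10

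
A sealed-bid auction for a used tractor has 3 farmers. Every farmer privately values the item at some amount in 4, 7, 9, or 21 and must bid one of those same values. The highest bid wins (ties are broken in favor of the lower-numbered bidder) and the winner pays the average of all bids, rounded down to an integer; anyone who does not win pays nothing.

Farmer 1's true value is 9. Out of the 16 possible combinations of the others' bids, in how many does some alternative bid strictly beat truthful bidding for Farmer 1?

1

Others bid (4, 4): truth gives 4; bid 4 gives 5 > 4. Violating.
Others bid (4, 7): truth gives 3; no alternative beats it.
Others bid (4, 9): truth gives 2; no alternative beats it.
(Checking all 16 profiles: 1 has a profitable deviation, 15 do not.)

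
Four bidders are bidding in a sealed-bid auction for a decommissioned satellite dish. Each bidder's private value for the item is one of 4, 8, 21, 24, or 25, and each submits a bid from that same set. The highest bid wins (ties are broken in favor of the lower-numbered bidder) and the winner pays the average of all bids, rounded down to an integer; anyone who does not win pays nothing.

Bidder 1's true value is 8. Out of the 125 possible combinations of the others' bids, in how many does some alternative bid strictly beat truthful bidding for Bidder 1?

1

Others bid (4, 4, 4): truth gives 3; bid 4 gives 4 > 3. Violating.
Others bid (4, 4, 8): truth gives 2; no alternative beats it.
Others bid (4, 4, 21): truth gives 0; no alternative beats it.
(Checking all 125 profiles: 1 has a profitable deviation, 124 do not.)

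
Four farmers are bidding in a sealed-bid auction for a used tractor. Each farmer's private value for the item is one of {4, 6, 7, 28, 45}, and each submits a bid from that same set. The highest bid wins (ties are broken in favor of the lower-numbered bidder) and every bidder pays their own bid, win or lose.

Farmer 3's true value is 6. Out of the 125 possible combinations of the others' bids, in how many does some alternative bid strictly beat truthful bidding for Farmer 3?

Others bid (4, 4, 7): truth gives -6; bid 7 gives -1 > -6. Violating.
Others bid (4, 4, 28): truth gives -6; bid 4 gives -4 > -6. Violating.
Others bid (4, 4, 45): truth gives -6; bid 4 gives -4 > -6. Violating.
Others bid (4, 6, 4): truth gives -6; bid 7 gives -1 > -6. Violating.
Others bid (4, 4, 4): truth gives 0; no alternative beats it.
Others bid (4, 4, 6): truth gives 0; no alternative beats it.
(Checking all 125 profiles: 123 have a profitable deviation, 2 do not.)

123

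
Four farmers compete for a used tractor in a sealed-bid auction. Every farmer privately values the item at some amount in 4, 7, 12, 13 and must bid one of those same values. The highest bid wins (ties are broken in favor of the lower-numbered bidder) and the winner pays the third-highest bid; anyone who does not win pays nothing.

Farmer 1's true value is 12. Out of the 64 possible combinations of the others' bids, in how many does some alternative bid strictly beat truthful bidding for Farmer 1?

Others bid (4, 4, 13): truth gives 0; bid 13 gives 8 > 0. Violating.
Others bid (4, 7, 13): truth gives 0; bid 13 gives 5 > 0. Violating.
Others bid (4, 13, 4): truth gives 0; bid 13 gives 8 > 0. Violating.
Others bid (4, 13, 7): truth gives 0; bid 13 gives 5 > 0. Violating.
Others bid (4, 4, 4): truth gives 8; no alternative beats it.
Others bid (4, 4, 7): truth gives 8; no alternative beats it.
(Checking all 64 profiles: 12 have a profitable deviation, 52 do not.)

12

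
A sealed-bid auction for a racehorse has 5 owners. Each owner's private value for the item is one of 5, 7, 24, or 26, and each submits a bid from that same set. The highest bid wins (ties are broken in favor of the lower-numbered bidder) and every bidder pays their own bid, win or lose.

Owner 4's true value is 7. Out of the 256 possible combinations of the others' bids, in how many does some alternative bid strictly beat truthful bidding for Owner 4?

254

Others bid (5, 5, 5, 24): truth gives -7; bid 5 gives -5 > -7. Violating.
Others bid (5, 5, 5, 26): truth gives -7; bid 5 gives -5 > -7. Violating.
Others bid (5, 5, 7, 5): truth gives -7; bid 5 gives -5 > -7. Violating.
Others bid (5, 5, 7, 7): truth gives -7; bid 5 gives -5 > -7. Violating.
Others bid (5, 5, 5, 5): truth gives 0; no alternative beats it.
Others bid (5, 5, 5, 7): truth gives 0; no alternative beats it.
(Checking all 256 profiles: 254 have a profitable deviation, 2 do not.)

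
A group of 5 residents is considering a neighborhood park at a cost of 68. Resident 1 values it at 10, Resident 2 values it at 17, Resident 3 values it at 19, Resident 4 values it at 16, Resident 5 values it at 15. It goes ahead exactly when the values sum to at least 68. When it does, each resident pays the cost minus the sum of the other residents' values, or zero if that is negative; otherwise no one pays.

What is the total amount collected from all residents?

Total value 77 ≥ cost 68, so it is built.
Resident 1: others sum to 67; max(0, 68 - 67) = 1.
Resident 2: others sum to 60; max(0, 68 - 60) = 8.
Resident 3: others sum to 58; max(0, 68 - 58) = 10.
Resident 4: others sum to 61; max(0, 68 - 61) = 7.
Resident 5: others sum to 62; max(0, 68 - 62) = 6.
Total collected = 1 + 8 + 10 + 7 + 6 = 32.

32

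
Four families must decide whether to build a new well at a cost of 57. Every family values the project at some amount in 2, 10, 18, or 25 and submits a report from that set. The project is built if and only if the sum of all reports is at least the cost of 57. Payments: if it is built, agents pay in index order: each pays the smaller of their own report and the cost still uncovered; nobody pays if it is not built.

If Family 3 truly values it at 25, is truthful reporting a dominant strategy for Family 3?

Consider the case where Family 1 reports 2, Family 2 reports 18 and Family 4 reports 25.
Truthful report 25: project built, pays 25, utility 25 - 25 = 0.
Report 18 instead: project built, pays 18, utility 25 - 18 = 7.
Since 7 > 0, reporting 18 is strictly better here, so truthful reporting is not dominant.

No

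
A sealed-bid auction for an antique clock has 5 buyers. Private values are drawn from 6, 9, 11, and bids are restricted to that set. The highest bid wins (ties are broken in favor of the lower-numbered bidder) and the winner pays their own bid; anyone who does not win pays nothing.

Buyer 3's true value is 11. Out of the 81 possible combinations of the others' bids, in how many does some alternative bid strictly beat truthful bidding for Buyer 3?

Others bid (6, 6, 6, 6): truth gives 0; bid 9 gives 2 > 0. Violating.
Others bid (6, 6, 6, 9): truth gives 0; bid 9 gives 2 > 0. Violating.
Others bid (6, 6, 9, 6): truth gives 0; bid 9 gives 2 > 0. Violating.
Others bid (6, 6, 9, 9): truth gives 0; bid 9 gives 2 > 0. Violating.
Others bid (6, 6, 6, 11): truth gives 0; no alternative beats it.
Others bid (6, 6, 9, 11): truth gives 0; no alternative beats it.
(Checking all 81 profiles: 4 have a profitable deviation, 77 do not.)

4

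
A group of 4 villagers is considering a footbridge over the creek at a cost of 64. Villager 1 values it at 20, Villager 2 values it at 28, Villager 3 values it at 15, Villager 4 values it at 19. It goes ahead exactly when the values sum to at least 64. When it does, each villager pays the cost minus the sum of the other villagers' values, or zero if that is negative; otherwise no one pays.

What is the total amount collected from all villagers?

13

Total value 82 ≥ cost 64, so it is built.
Villager 1: others sum to 62; max(0, 64 - 62) = 2.
Villager 2: others sum to 54; max(0, 64 - 54) = 10.
Villager 3: others sum to 67; max(0, 64 - 67) = 0.
Villager 4: others sum to 63; max(0, 64 - 63) = 1.
Total collected = 2 + 10 + 0 + 1 = 13.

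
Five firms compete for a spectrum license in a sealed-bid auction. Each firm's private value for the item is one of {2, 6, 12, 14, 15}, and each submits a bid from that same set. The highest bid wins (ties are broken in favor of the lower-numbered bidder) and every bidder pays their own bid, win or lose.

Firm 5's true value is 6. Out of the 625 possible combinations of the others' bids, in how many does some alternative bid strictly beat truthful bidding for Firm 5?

Others bid (2, 2, 2, 6): truth gives -6; bid 2 gives -2 > -6. Violating.
Others bid (2, 2, 2, 12): truth gives -6; bid 2 gives -2 > -6. Violating.
Others bid (2, 2, 2, 14): truth gives -6; bid 2 gives -2 > -6. Violating.
Others bid (2, 2, 2, 15): truth gives -6; bid 2 gives -2 > -6. Violating.
Others bid (2, 2, 2, 2): truth gives 0; no alternative beats it.
(Checking all 625 profiles: 624 have a profitable deviation, 1 does not.)

624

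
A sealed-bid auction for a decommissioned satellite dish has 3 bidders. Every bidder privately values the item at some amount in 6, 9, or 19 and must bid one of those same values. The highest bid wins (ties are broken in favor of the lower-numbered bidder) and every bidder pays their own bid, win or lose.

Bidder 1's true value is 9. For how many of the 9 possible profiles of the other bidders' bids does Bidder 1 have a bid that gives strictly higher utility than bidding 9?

6

Others bid (6, 6): truth gives 0; bid 6 gives 3 > 0. Violating.
Others bid (6, 19): truth gives -9; bid 6 gives -6 > -9. Violating.
Others bid (9, 19): truth gives -9; bid 6 gives -6 > -9. Violating.
Others bid (19, 6): truth gives -9; bid 6 gives -6 > -9. Violating.
Others bid (6, 9): truth gives 0; no alternative beats it.
Others bid (9, 6): truth gives 0; no alternative beats it.
(Checking all 9 profiles: 6 have a profitable deviation, 3 do not.)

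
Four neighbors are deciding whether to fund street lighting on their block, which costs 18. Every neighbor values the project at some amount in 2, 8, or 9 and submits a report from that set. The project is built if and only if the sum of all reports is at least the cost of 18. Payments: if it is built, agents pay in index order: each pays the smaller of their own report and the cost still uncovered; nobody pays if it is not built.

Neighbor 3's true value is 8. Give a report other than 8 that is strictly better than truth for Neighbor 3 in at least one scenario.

2

Suppose Neighbor 1 reports 2, Neighbor 2 reports 8 and Neighbor 4 reports 8.
Report 8: project built, pays 8, utility 8 - 8 = 0.
Report 2: project built, pays 2, utility 8 - 2 = 6.
So reporting 2 beats truth here (6 > 0).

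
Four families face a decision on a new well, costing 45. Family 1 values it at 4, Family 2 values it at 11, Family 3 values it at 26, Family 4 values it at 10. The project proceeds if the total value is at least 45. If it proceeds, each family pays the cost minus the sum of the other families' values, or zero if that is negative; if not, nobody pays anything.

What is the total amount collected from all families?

Total value 51 ≥ cost 45, so it is built.
Family 1: others sum to 47; max(0, 45 - 47) = 0.
Family 2: others sum to 40; max(0, 45 - 40) = 5.
Family 3: others sum to 25; max(0, 45 - 25) = 20.
Family 4: others sum to 41; max(0, 45 - 41) = 4.
Total collected = 0 + 5 + 20 + 4 = 29.

29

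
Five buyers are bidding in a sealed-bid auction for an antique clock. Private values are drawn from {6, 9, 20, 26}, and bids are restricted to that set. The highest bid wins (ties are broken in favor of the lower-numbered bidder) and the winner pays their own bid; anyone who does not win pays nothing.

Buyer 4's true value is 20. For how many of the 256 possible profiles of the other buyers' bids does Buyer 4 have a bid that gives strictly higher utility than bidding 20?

2

Others bid (6, 6, 6, 6): truth gives 0; bid 9 gives 11 > 0. Violating.
Others bid (6, 6, 6, 9): truth gives 0; bid 9 gives 11 > 0. Violating.
Others bid (6, 6, 6, 20): truth gives 0; no alternative beats it.
Others bid (6, 6, 6, 26): truth gives 0; no alternative beats it.
(Checking all 256 profiles: 2 have a profitable deviation, 254 do not.)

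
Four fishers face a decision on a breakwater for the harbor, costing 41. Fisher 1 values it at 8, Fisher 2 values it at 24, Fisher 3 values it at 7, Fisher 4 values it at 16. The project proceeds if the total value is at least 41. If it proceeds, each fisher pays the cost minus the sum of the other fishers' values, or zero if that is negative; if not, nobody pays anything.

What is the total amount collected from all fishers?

12

Total value 55 ≥ cost 41, so it is built.
Fisher 1: others sum to 47; max(0, 41 - 47) = 0.
Fisher 2: others sum to 31; max(0, 41 - 31) = 10.
Fisher 3: others sum to 48; max(0, 41 - 48) = 0.
Fisher 4: others sum to 39; max(0, 41 - 39) = 2.
Total collected = 0 + 10 + 0 + 2 = 12.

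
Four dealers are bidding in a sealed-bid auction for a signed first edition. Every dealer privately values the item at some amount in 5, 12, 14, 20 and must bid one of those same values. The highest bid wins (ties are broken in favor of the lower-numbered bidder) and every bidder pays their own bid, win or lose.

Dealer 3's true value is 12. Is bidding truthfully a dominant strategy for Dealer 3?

No

Consider the case where Dealer 1 bids 5, Dealer 2 bids 5 and Dealer 4 bids 14.
Truthful bid 12: loses but pays 12, utility -12.
Bid 5 instead: loses but pays 5, utility -5.
Since -5 > -12, bidding 5 is strictly better here, so truthful bidding is not dominant.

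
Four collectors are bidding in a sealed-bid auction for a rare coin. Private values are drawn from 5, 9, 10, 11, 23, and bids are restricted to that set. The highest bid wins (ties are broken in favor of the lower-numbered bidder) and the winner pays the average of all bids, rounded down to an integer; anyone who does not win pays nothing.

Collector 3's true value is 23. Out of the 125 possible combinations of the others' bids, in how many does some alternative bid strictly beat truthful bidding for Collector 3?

36

Others bid (5, 5, 5): truth gives 14; bid 9 gives 17 > 14. Violating.
Others bid (5, 5, 9): truth gives 13; bid 9 gives 16 > 13. Violating.
Others bid (5, 5, 10): truth gives 13; bid 10 gives 16 > 13. Violating.
Others bid (5, 5, 11): truth gives 12; bid 11 gives 15 > 12. Violating.
Others bid (5, 5, 23): truth gives 9; no alternative beats it.
Others bid (5, 9, 23): truth gives 8; no alternative beats it.
(Checking all 125 profiles: 36 have a profitable deviation, 89 do not.)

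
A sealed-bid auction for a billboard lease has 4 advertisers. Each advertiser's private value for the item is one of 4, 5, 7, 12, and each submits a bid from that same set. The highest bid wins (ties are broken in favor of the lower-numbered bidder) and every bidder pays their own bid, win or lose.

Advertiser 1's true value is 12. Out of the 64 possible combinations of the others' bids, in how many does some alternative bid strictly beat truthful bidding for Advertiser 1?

Others bid (4, 4, 4): truth gives 0; bid 4 gives 8 > 0. Violating.
Others bid (4, 4, 5): truth gives 0; bid 5 gives 7 > 0. Violating.
Others bid (4, 4, 7): truth gives 0; bid 7 gives 5 > 0. Violating.
Others bid (4, 5, 4): truth gives 0; bid 5 gives 7 > 0. Violating.
Others bid (4, 4, 12): truth gives 0; no alternative beats it.
Others bid (4, 5, 12): truth gives 0; no alternative beats it.
(Checking all 64 profiles: 27 have a profitable deviation, 37 do not.)

27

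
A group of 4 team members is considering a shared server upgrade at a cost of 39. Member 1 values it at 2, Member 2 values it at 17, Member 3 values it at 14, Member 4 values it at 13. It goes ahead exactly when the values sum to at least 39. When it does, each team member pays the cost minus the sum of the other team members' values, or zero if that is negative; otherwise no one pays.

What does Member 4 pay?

Total value 46 ≥ cost 39, so the project is built.
The other team members' values sum to 33.
Cost minus that sum is 39 - 33 = 6.

6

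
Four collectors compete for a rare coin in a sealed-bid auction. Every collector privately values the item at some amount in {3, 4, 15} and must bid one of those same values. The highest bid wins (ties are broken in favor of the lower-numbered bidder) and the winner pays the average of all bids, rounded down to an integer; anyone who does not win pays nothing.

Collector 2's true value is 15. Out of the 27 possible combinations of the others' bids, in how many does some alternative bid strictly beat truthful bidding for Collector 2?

4

Others bid (3, 3, 3): truth gives 9; bid 4 gives 12 > 9. Violating.
Others bid (3, 3, 4): truth gives 9; bid 4 gives 12 > 9. Violating.
Others bid (3, 4, 3): truth gives 9; bid 4 gives 12 > 9. Violating.
Others bid (3, 4, 4): truth gives 9; bid 4 gives 12 > 9. Violating.
Others bid (3, 3, 15): truth gives 6; no alternative beats it.
Others bid (3, 4, 15): truth gives 6; no alternative beats it.
(Checking all 27 profiles: 4 have a profitable deviation, 23 do not.)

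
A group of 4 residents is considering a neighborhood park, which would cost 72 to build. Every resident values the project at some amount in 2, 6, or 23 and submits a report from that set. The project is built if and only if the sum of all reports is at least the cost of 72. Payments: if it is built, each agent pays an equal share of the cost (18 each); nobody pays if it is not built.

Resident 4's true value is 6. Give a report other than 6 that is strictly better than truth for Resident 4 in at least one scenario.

Suppose Resident 1 reports 23, Resident 2 reports 23 and Resident 3 reports 23.
Report 6: project built, pays 18, utility 6 - 18 = -12.
Report 2: project not built, utility 0.
So reporting 2 beats truth here (0 > -12).

2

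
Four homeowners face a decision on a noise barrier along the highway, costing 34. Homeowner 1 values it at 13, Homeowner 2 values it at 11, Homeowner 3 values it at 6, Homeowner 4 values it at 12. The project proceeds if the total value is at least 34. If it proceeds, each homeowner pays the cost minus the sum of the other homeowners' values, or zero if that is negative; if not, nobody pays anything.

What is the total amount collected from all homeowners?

12

Total value 42 ≥ cost 34, so it is built.
Homeowner 1: others sum to 29; max(0, 34 - 29) = 5.
Homeowner 2: others sum to 31; max(0, 34 - 31) = 3.
Homeowner 3: others sum to 36; max(0, 34 - 36) = 0.
Homeowner 4: others sum to 30; max(0, 34 - 30) = 4.
Total collected = 5 + 3 + 0 + 4 = 12.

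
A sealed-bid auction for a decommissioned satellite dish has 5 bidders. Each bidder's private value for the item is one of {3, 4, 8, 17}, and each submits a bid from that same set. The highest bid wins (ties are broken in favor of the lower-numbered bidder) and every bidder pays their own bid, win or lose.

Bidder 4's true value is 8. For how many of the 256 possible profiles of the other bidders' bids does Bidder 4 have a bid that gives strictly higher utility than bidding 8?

Others bid (3, 3, 3, 3): truth gives 0; bid 4 gives 4 > 0. Violating.
Others bid (3, 3, 3, 4): truth gives 0; bid 4 gives 4 > 0. Violating.
Others bid (3, 3, 3, 17): truth gives -8; bid 3 gives -3 > -8. Violating.
Others bid (3, 3, 4, 17): truth gives -8; bid 3 gives -3 > -8. Violating.
Others bid (3, 3, 3, 8): truth gives 0; no alternative beats it.
Others bid (3, 3, 4, 3): truth gives 0; no alternative beats it.
(Checking all 256 profiles: 234 have a profitable deviation, 22 do not.)

234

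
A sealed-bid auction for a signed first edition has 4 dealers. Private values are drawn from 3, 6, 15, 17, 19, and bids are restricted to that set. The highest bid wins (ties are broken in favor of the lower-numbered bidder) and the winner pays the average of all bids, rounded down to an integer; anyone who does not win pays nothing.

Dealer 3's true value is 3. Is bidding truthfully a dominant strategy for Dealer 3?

Check each profile of the others' bids and compare truth against every alternative bid.
Others bid (3, 3, 6): truth gives 0, best alternative gives -1.
Others bid (3, 3, 3): truth gives 0, best alternative gives 0.
Others bid (3, 3, 15): truth gives 0, best alternative gives 0.
Others bid (3, 3, 17): truth gives 0, best alternative gives 0.
Others bid (3, 3, 19): truth gives 0, best alternative gives 0.
Others bid (3, 6, 3): truth gives 0, best alternative gives 0.
(Remaining 119 profiles checked similarly; truth is weakly best in each.)
In every case the truthful bid is at least as good as any alternative, so it is a dominant strategy.

Yes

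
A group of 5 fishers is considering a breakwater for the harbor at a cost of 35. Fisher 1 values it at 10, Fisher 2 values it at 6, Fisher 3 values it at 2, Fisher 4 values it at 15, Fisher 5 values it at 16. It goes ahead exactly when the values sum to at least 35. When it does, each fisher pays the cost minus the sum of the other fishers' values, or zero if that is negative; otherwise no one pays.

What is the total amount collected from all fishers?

Total value 49 ≥ cost 35, so it is built.
Fisher 1: others sum to 39; max(0, 35 - 39) = 0.
Fisher 2: others sum to 43; max(0, 35 - 43) = 0.
Fisher 3: others sum to 47; max(0, 35 - 47) = 0.
Fisher 4: others sum to 34; max(0, 35 - 34) = 1.
Fisher 5: others sum to 33; max(0, 35 - 33) = 2.
Total collected = 0 + 0 + 0 + 1 + 2 = 3.

3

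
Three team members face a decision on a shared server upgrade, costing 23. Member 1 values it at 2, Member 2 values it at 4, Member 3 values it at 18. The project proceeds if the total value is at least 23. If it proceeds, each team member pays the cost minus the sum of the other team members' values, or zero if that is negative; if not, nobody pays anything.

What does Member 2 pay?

Total value 24 ≥ cost 23, so the project is built.
The other team members' values sum to 20.
Cost minus that sum is 23 - 20 = 3.

3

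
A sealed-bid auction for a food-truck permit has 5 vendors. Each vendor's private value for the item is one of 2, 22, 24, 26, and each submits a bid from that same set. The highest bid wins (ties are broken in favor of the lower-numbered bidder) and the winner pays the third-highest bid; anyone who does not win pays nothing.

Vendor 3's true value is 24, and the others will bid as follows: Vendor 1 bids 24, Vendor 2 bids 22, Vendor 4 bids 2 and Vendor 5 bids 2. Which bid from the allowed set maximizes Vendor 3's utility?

Bid 2: loses, pays 0, utility 0.
Bid 22: loses, pays 0, utility 0.
Bid 24: loses, pays 0, utility 0.
Bid 26: wins, pays 22, utility 24 - 22 = 2.
The best choice is 26 with utility 2.

26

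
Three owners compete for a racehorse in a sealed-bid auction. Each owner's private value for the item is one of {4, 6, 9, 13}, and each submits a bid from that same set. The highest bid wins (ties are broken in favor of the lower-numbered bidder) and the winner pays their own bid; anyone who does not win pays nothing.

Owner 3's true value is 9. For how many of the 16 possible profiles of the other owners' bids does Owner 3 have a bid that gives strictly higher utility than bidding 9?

1

Others bid (4, 4): truth gives 0; bid 6 gives 3 > 0. Violating.
Others bid (4, 6): truth gives 0; no alternative beats it.
Others bid (4, 9): truth gives 0; no alternative beats it.
(Checking all 16 profiles: 1 has a profitable deviation, 15 do not.)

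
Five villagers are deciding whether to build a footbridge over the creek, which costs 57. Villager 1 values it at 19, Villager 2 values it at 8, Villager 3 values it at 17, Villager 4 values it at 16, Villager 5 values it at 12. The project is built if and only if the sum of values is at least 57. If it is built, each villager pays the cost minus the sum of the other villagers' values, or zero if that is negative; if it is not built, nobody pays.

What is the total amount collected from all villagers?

Total value 72 ≥ cost 57, so it is built.
Villager 1: others sum to 53; max(0, 57 - 53) = 4.
Villager 2: others sum to 64; max(0, 57 - 64) = 0.
Villager 3: others sum to 55; max(0, 57 - 55) = 2.
Villager 4: others sum to 56; max(0, 57 - 56) = 1.
Villager 5: others sum to 60; max(0, 57 - 60) = 0.
Total collected = 4 + 0 + 2 + 1 + 0 = 7.

7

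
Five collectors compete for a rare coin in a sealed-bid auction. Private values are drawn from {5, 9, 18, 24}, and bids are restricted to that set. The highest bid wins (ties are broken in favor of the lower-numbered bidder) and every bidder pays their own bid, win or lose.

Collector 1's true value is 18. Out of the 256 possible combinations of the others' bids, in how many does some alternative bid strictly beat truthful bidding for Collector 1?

Others bid (5, 5, 5, 5): truth gives 0; bid 5 gives 13 > 0. Violating.
Others bid (5, 5, 5, 9): truth gives 0; bid 9 gives 9 > 0. Violating.
Others bid (5, 5, 5, 24): truth gives -18; bid 5 gives -5 > -18. Violating.
Others bid (5, 5, 9, 5): truth gives 0; bid 9 gives 9 > 0. Violating.
Others bid (5, 5, 5, 18): truth gives 0; no alternative beats it.
Others bid (5, 5, 9, 18): truth gives 0; no alternative beats it.
(Checking all 256 profiles: 191 have a profitable deviation, 65 do not.)

191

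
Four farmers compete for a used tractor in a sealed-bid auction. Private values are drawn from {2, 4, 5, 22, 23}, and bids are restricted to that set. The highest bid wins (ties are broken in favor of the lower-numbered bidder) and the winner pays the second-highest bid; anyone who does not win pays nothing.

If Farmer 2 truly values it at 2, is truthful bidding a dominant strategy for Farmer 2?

Yes

Check each profile of the others' bids and compare truth against every alternative bid.
Others bid (2, 2, 4): truth gives 0, best alternative gives -2.
Others bid (2, 4, 2): truth gives 0, best alternative gives -2.
Others bid (2, 4, 4): truth gives 0, best alternative gives -2.
Others bid (2, 2, 2): truth gives 0, best alternative gives 0.
Others bid (2, 2, 5): truth gives 0, best alternative gives 0.
Others bid (2, 2, 22): truth gives 0, best alternative gives 0.
(Remaining 119 profiles checked similarly; truth is weakly best in each.)
In every case the truthful bid is at least as good as any alternative, so it is a dominant strategy.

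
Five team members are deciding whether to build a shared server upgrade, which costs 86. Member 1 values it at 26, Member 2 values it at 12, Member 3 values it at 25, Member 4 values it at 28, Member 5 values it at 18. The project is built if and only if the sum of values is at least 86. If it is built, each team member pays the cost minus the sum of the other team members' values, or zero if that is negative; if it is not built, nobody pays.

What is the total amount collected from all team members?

10

Total value 109 ≥ cost 86, so it is built.
Member 1: others sum to 83; max(0, 86 - 83) = 3.
Member 2: others sum to 97; max(0, 86 - 97) = 0.
Member 3: others sum to 84; max(0, 86 - 84) = 2.
Member 4: others sum to 81; max(0, 86 - 81) = 5.
Member 5: others sum to 91; max(0, 86 - 91) = 0.
Total collected = 3 + 0 + 2 + 5 + 0 = 10.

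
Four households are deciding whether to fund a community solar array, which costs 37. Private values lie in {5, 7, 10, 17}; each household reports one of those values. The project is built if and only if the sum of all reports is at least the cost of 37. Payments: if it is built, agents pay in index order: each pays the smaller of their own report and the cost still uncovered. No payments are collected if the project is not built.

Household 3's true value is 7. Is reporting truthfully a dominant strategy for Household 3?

Consider the case where Household 1 reports 5, Household 2 reports 10 and Household 4 reports 17.
Truthful report 7: project built, pays 7, utility 7 - 7 = 0.
Report 5 instead: project built, pays 5, utility 7 - 5 = 2.
Since 2 > 0, reporting 5 is strictly better here, so truthful reporting is not dominant.

No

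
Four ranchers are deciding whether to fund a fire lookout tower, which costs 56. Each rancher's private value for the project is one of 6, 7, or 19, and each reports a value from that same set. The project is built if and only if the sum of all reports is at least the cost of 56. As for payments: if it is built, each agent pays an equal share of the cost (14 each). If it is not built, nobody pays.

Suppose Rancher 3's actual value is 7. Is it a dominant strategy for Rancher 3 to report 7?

Check each profile of the others' reports and compare truth against every alternative report.
Others report (19, 19, 19): truth gives -7, best alternative gives -7.
Others report (6, 6, 6): truth gives 0, best alternative gives 0.
Others report (6, 6, 7): truth gives 0, best alternative gives 0.
Others report (6, 6, 19): truth gives 0, best alternative gives 0.
Others report (6, 7, 6): truth gives 0, best alternative gives 0.
Others report (6, 7, 7): truth gives 0, best alternative gives 0.
(Remaining 21 profiles checked similarly; truth is weakly best in each.)
In every case the truthful report is at least as good as any alternative, so it is a dominant strategy.

Yes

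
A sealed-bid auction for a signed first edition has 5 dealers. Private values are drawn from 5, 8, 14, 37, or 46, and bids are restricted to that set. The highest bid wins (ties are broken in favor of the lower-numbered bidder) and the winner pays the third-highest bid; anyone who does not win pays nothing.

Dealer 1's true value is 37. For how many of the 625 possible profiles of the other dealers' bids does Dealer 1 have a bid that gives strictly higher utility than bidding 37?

Others bid (5, 5, 5, 46): truth gives 0; bid 46 gives 32 > 0. Violating.
Others bid (5, 5, 8, 46): truth gives 0; bid 46 gives 29 > 0. Violating.
Others bid (5, 5, 14, 46): truth gives 0; bid 46 gives 23 > 0. Violating.
Others bid (5, 5, 46, 5): truth gives 0; bid 46 gives 32 > 0. Violating.
Others bid (5, 5, 5, 5): truth gives 32; no alternative beats it.
Others bid (5, 5, 5, 8): truth gives 32; no alternative beats it.
(Checking all 625 profiles: 108 have a profitable deviation, 517 do not.)

108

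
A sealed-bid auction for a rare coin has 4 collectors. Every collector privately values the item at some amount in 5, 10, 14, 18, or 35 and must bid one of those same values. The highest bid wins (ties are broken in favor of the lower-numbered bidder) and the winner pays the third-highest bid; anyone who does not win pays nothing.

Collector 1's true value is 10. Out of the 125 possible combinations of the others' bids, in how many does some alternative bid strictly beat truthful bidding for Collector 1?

Others bid (5, 5, 14): truth gives 0; bid 14 gives 5 > 0. Violating.
Others bid (5, 5, 18): truth gives 0; bid 18 gives 5 > 0. Violating.
Others bid (5, 5, 35): truth gives 0; bid 35 gives 5 > 0. Violating.
Others bid (5, 14, 5): truth gives 0; bid 14 gives 5 > 0. Violating.
Others bid (5, 5, 5): truth gives 5; no alternative beats it.
Others bid (5, 5, 10): truth gives 5; no alternative beats it.
(Checking all 125 profiles: 9 have a profitable deviation, 116 do not.)

9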